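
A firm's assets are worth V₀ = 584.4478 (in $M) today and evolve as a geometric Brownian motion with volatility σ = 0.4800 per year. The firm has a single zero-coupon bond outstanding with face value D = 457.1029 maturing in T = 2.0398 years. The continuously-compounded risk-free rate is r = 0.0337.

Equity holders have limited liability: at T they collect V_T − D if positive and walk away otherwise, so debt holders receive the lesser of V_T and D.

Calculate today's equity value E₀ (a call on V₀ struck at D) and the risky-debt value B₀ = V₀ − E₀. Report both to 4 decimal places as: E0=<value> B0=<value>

With assets at 584.4478 and a single debt payment of 457.1029 at 2.0398 years:
d₁ = [ln(V₀/D) + (r + σ²/2)T] / (σ√T)
   = [ln(584.4478/457.1029) + (0.0337 + 0.5·0.4800²)·2.0398] / (0.4800·√2.0398)
   = [0.245759 + 0.303726] / 0.685544 = 0.801532
d₂ = d₁ − σ√T = 0.801532 − 0.685544 = 0.115989
N(d₁) = 0.788588,  N(d₂) = 0.546169,  e^(−rT) = 0.933568
E₀ = V₀·N(d₁) − D·e^(−rT)·N(d₂)
   = 584.4478·0.788588 − 457.1029·0.933568·0.546169 = 227.818158
B₀ = V₀ − E₀ = 584.4478 − 227.818158 = 356.629642

E0=227.8182 B0=356.6296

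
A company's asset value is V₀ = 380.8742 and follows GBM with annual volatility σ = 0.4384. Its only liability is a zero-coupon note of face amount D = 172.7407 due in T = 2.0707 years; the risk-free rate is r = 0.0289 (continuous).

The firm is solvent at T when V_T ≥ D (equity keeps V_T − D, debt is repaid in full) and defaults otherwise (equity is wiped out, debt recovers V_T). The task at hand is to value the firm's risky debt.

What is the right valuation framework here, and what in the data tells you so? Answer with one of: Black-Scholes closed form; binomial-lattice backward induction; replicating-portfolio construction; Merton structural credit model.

Key observation: assets follow a GBM and default happens iff V_T < 172.7407; valuing claims on that split (equity as a call, risky debt as the residual) is the structural model's definition.

framework: Merton structural credit model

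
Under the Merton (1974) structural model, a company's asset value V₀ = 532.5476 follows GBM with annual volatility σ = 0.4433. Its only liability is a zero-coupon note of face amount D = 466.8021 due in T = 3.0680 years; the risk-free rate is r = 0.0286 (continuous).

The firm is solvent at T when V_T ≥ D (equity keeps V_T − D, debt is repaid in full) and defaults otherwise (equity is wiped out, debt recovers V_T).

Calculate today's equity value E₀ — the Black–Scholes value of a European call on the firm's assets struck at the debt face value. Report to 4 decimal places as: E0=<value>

E0=202.9836

With assets at 532.5476 and a single debt payment of 466.8021 at 3.0680 years:
d₁ = [ln(V₀/D) + (r + σ²/2)T] / (σ√T)
   = [ln(532.5476/466.8021) + (0.0286 + 0.5·0.4433²)·3.0680] / (0.4433·√3.0680)
   = [0.131767 + 0.389199] / 0.776471 = 0.670940
d₂ = d₁ − σ√T = 0.670940 − 0.776471 = -0.105531
N(d₁) = 0.748871,  N(d₂) = 0.457977,  e^(−rT) = 0.915995
E₀ = V₀·N(d₁) − D·e^(−rT)·N(d₂)
   = 532.5476·0.748871 − 466.8021·0.915995·0.457977 = 202.983639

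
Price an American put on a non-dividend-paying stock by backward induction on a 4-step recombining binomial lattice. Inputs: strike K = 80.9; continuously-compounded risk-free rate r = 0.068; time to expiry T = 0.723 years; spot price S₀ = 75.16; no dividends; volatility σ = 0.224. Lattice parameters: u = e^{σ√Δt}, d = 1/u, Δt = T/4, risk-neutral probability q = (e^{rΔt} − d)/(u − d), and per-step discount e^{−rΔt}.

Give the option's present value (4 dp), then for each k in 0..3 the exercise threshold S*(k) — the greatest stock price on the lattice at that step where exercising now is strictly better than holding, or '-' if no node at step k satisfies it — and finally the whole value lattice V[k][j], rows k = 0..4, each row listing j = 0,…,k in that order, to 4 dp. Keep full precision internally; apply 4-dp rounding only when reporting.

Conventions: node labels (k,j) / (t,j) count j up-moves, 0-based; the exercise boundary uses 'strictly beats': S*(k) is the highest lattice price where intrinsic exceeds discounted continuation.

Δt=0.18075, u=1.09992, d=0.90916, q=0.54104, disc=e^(-rΔt)=0.98778
k=4 terminal: V=max(K-S,0) → 29.5488 18.7747 5.7400 0.0000 0.0000
k=3: j=0 S=56.4819 intr=24.4181 cont=23.4298 V=24.4181[EX]; j=1 S=68.3326 intr=12.5674 cont=11.5792 V=12.5674[EX]; j=2 S=82.6696 intr=0.0000 cont=2.6022 V=2.6022[hold]; j=3 S=100.0148 intr=0.0000 cont=0.0000 V=0.0000[hold]  S*(3)=68.3326
k=2: j=0 S=62.1253 intr=18.7747 cont=17.7864 V=18.7747[EX]; j=1 S=75.1600 intr=5.7400 cont=7.0882 V=7.0882[hold]; j=2 S=90.9296 intr=0.0000 cont=1.1797 V=1.1797[hold]  S*(2)=62.1253
k=1: j=0 S=68.3326 intr=12.5674 cont=12.2997 V=12.5674[EX]; j=1 S=82.6696 intr=0.0000 cont=3.8439 V=3.8439[hold]  S*(1)=68.3326
k=0: j=0 S=75.1600 intr=5.7400 cont=7.7518 V=7.7518[hold]  S*(0)=-

price = 7.7518
boundary = - 68.3326 62.1253 68.3326
tree:
7.7518
12.5674 3.8439
18.7747 7.0882 1.1797
24.4181 12.5674 2.6022 0.0000
29.5488 18.7747 5.7400 0.0000 0.0000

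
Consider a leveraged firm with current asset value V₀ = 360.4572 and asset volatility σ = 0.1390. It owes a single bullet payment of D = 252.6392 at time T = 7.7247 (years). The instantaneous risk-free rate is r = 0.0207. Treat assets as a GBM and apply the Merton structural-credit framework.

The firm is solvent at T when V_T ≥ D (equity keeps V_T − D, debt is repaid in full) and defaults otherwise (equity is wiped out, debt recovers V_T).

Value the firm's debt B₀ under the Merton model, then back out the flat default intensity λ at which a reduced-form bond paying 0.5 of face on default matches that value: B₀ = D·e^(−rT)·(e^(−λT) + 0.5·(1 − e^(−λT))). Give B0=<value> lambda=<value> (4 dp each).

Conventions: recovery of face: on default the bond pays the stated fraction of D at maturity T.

Apply the equity-as-call identities (strike 252.6392, horizon 7.7247 years):
d₁ = [ln(V₀/D) + (r + σ²/2)T] / (σ√T)
   = [ln(360.4572/252.6392) + (0.0207 + 0.5·0.1390²)·7.7247] / (0.1390·√7.7247)
   = [0.355411 + 0.234526] / 0.386327 = 1.527038
d₂ = d₁ − σ√T = 1.527038 − 0.386327 = 1.140710
N(d₁) = 0.936624,  N(d₂) = 0.873005,  e^(−rT) = 0.852228
E₀ = V₀·N(d₁) − D·e^(−rT)·N(d₂)
   = 360.4572·0.936624 − 252.6392·0.852228·0.873005 = 149.649619
B₀ = V₀ − E₀ = 360.4572 − 149.649619 = 210.807581
e^(−λT) = (B₀·e^(rT)/D − 0.5)/(1 − 0.5) = (210.8076·1.173395/252.6392 − 0.5)/0.5 = 0.95821228
λ = −ln(0.95821228)/7.7247 = 0.005526

B0=210.8076 lambda=0.0055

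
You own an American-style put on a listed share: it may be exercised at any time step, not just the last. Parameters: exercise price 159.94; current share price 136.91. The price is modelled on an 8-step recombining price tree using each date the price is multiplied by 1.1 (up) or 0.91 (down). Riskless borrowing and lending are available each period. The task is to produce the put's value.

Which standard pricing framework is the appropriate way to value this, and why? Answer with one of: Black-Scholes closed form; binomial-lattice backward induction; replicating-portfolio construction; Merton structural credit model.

framework: binomial-lattice backward induction

Key observation: an American put (K = 159.94, S₀ = 136.91) on a 8-date tree has no closed form — the optimal stopping decision is embedded and must be resolved recursively from expiry.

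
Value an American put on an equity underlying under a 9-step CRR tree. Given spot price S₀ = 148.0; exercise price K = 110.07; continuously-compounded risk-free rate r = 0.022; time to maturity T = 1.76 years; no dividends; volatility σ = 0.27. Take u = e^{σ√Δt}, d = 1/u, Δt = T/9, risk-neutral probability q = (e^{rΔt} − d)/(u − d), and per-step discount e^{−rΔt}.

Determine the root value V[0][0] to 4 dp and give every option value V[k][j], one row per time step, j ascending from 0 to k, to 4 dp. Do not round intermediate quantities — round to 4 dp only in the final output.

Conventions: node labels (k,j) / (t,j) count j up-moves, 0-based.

Δt=0.19556  u=1.12682  d=0.88745  q=0.48820  discount=0.99571
step 9 (expiry): payoffs max(K−S,0) = 59.5370 45.9072 28.6012 6.6274 0.0000 0.0000 0.0000 0.0000 0.0000 0.0000
k=8: (k=8,j=0): S=56.9415, K−S=53.1285, hold=52.6560 ⇒ V=53.1285 exercise | (k=8,j=1): S=72.2998, K−S=37.7702, hold=37.2977 ⇒ V=37.7702 exercise | (k=8,j=2): S=91.8006, K−S=18.2694, hold=17.7969 ⇒ V=18.2694 exercise | (k=8,j=3): S=116.5611, K−S=0.0000, hold=3.3774 ⇒ V=3.3774 continue | (k=8,j=4): S=148.0000, K−S=0.0000, hold=0.0000 ⇒ V=0.0000 continue | (k=8,j=5): S=187.9187, K−S=0.0000, hold=0.0000 ⇒ V=0.0000 continue | (k=8,j=6): S=238.6042, K−S=0.0000, hold=0.0000 ⇒ V=0.0000 continue | (k=8,j=7): S=302.9607, K−S=0.0000, hold=0.0000 ⇒ V=0.0000 continue | (k=8,j=8): S=384.6755, K−S=0.0000, hold=0.0000 ⇒ V=0.0000 continue
k=7: (k=7,j=0): S=64.1628, K−S=45.9072, hold=45.4347 ⇒ V=45.9072 exercise | (k=7,j=1): S=81.4688, K−S=28.6012, hold=28.1287 ⇒ V=28.6012 exercise | (k=7,j=2): S=103.4426, K−S=6.6274, hold=10.9519 ⇒ V=10.9519 continue | (k=7,j=3): S=131.3432, K−S=0.0000, hold=1.7211 ⇒ V=1.7211 continue | (k=7,j=4): S=166.7692, K−S=0.0000, hold=0.0000 ⇒ V=0.0000 continue | (k=7,j=5): S=211.7503, K−S=0.0000, hold=0.0000 ⇒ V=0.0000 continue | (k=7,j=6): S=268.8637, K−S=0.0000, hold=0.0000 ⇒ V=0.0000 continue | (k=7,j=7): S=341.3819, K−S=0.0000, hold=0.0000 ⇒ V=0.0000 continue
k=6: (k=6,j=0): S=72.2998, K−S=37.7702, hold=37.2977 ⇒ V=37.7702 exercise | (k=6,j=1): S=91.8006, K−S=18.2694, hold=19.8991 ⇒ V=19.8991 continue | (k=6,j=2): S=116.5611, K−S=0.0000, hold=6.4178 ⇒ V=6.4178 continue | (k=6,j=3): S=148.0000, K−S=0.0000, hold=0.8771 ⇒ V=0.8771 continue | (k=6,j=4): S=187.9187, K−S=0.0000, hold=0.0000 ⇒ V=0.0000 continue | (k=6,j=5): S=238.6042, K−S=0.0000, hold=0.0000 ⇒ V=0.0000 continue | (k=6,j=6): S=302.9607, K−S=0.0000, hold=0.0000 ⇒ V=0.0000 continue
k=5: (k=5,j=0): S=81.4688, K−S=28.6012, hold=28.9209 ⇒ V=28.9209 continue | (k=5,j=1): S=103.4426, K−S=6.6274, hold=13.2604 ⇒ V=13.2604 continue | (k=5,j=2): S=131.3432, K−S=0.0000, hold=3.6969 ⇒ V=3.6969 continue | (k=5,j=3): S=166.7692, K−S=0.0000, hold=0.4470 ⇒ V=0.4470 continue | (k=5,j=4): S=211.7503, K−S=0.0000, hold=0.0000 ⇒ V=0.0000 continue | (k=5,j=5): S=268.8637, K−S=0.0000, hold=0.0000 ⇒ V=0.0000 continue
k=4: (k=4,j=0): S=91.8006, K−S=18.2694, hold=21.1841 ⇒ V=21.1841 continue | (k=4,j=1): S=116.5611, K−S=0.0000, hold=8.5546 ⇒ V=8.5546 continue | (k=4,j=2): S=148.0000, K−S=0.0000, hold=2.1012 ⇒ V=2.1012 continue | (k=4,j=3): S=187.9187, K−S=0.0000, hold=0.2278 ⇒ V=0.2278 continue | (k=4,j=4): S=238.6042, K−S=0.0000, hold=0.0000 ⇒ V=0.0000 continue
k=3: (k=3,j=0): S=103.4426, K−S=6.6274, hold=14.9539 ⇒ V=14.9539 continue | (k=3,j=1): S=131.3432, K−S=0.0000, hold=5.3809 ⇒ V=5.3809 continue | (k=3,j=2): S=166.7692, K−S=0.0000, hold=1.1815 ⇒ V=1.1815 continue | (k=3,j=3): S=211.7503, K−S=0.0000, hold=0.1161 ⇒ V=0.1161 continue
k=2: (k=2,j=0): S=116.5611, K−S=0.0000, hold=10.2363 ⇒ V=10.2363 continue | (k=2,j=1): S=148.0000, K−S=0.0000, hold=3.3165 ⇒ V=3.3165 continue | (k=2,j=2): S=187.9187, K−S=0.0000, hold=0.6585 ⇒ V=0.6585 continue
k=1: (k=1,j=0): S=131.3432, K−S=0.0000, hold=6.8286 ⇒ V=6.8286 continue | (k=1,j=1): S=166.7692, K−S=0.0000, hold=2.0102 ⇒ V=2.0102 continue
k=0: (k=0,j=0): S=148.0000, K−S=0.0000, hold=4.4570 ⇒ V=4.4570 continue

price = 4.4570
tree:
4.4570
6.8286 2.0102
10.2363 3.3165 0.6585
14.9539 5.3809 1.1815 0.1161
21.1841 8.5546 2.1012 0.2278 0.0000
28.9209 13.2604 3.6969 0.4470 0.0000 0.0000
37.7702 19.8991 6.4178 0.8771 0.0000 0.0000 0.0000
45.9072 28.6012 10.9519 1.7211 0.0000 0.0000 0.0000 0.0000
53.1285 37.7702 18.2694 3.3774 0.0000 0.0000 0.0000 0.0000 0.0000
59.5370 45.9072 28.6012 6.6274 0.0000 0.0000 0.0000 0.0000 0.0000 0.0000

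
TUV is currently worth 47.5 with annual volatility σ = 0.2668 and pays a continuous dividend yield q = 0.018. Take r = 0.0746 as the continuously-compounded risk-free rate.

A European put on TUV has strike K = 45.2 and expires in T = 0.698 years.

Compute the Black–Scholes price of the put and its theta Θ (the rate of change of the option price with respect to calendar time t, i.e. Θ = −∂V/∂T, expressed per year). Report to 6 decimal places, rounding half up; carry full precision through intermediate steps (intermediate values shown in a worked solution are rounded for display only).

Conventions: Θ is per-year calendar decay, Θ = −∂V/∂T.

price = 2.297840
Θ = -1.641789

σ√T = 0.2668·√0.698 = 0.222902
d₁ = (ln(S/K) + (r−q+σ²/2)T) / (σ√T) = (ln(47.5/45.2) + (0.0746−0.018+0.2668²/2)·0.698) / 0.222902 = (0.049633 + 0.064349) / 0.222902 = 0.511355
d₂ = d₁ − σ√T = 0.511355 − 0.222902 = 0.288454
e^{−rT} = 0.949262
e^{−qT} = 0.987515
N(−d₁) = 0.304551,  N(−d₂) = 0.386500
Put price V = K·e^{−rT}·N(−d₂) − S·e^{−qT}·N(−d₁) = 16.583401 − 14.285562 = 2.297840
φ(d₁) = (1/√(2π))·e^{−d₁²/2} = 0.350050
Θ = −S·e^{−qT}·φ(d₁)·σ/(2√T) − q·S·e^{−qT}·N(−d₁) + r·K·e^{−rT}·N(−d₂) = −2.621771 − 0.257140 + 1.237122 = -1.641789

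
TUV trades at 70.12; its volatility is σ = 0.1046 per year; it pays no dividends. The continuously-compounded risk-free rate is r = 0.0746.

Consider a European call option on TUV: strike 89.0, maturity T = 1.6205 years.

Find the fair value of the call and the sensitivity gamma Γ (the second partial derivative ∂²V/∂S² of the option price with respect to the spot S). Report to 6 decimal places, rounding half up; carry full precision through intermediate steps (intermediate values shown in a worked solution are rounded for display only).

σ√T = 0.1046·√1.6205 = 0.133155
d₁ = (ln(S/K) + (r+σ²/2)T) / (σ√T) = (ln(70.12/89.0) + (0.0746+0.1046²/2)·1.6205) / 0.133155 = (-0.238428 + 0.129754) / 0.133155 = -0.816149
d₂ = d₁ − σ√T = -0.816149 − 0.133155 = -0.949303
e^{−rT} = 0.886132
N(d₁) = 0.207208,  N(d₂) = 0.171233
Call price V = S·N(d₁) − K·e^{−rT}·N(d₂) = 14.529397 − 13.504438 = 1.024959
φ(d₁) = (1/√(2π))·e^{−d₁²/2} = 0.285936
Γ = φ(d₁) / (S·σ·√T) = 0.030625

price = 1.024959
Γ = 0.030625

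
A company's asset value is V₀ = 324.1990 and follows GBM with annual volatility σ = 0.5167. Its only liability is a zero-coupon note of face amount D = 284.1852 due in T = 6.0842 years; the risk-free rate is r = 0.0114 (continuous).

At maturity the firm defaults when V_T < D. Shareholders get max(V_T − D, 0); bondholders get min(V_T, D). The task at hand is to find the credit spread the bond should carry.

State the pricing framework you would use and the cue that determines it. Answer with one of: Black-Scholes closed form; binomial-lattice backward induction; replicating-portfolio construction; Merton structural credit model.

framework: Merton structural credit model

Key observation: the question is about default risk generated by asset-value dynamics against a debt face of 284.1852 — the structural framework prices exactly that.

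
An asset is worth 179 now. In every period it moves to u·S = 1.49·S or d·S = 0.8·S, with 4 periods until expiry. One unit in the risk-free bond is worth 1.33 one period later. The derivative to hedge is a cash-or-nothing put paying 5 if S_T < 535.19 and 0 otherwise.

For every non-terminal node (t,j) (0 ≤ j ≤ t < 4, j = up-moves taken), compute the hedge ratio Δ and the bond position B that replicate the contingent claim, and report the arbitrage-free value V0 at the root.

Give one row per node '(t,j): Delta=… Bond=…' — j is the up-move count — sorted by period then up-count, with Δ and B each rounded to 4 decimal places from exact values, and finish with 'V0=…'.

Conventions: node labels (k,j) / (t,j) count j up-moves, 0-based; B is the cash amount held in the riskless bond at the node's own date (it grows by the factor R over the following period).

(0,0): Delta=-0.0078 Bond=2.4376
(1,0): Delta=0.0000 Bond=2.1253
(1,1): Delta=-0.0091 Bond=3.5791
(2,0): Delta=0.0000 Bond=2.8266
(2,1): Delta=0.0000 Bond=2.8266
(2,2): Delta=-0.0105 Bond=5.3439
(3,0): Delta=0.0000 Bond=3.7594
(3,1): Delta=0.0000 Bond=3.7594
(3,2): Delta=0.0000 Bond=3.7594
(3,3): Delta=-0.0122 Bond=8.1181
V0=1.0417

Under the risk-neutral measure, an up-move has probability p* = (R−d)/(u−d) = 0.7681 and values discount at R = 1.33.
At maturity the claim pays: V(4,0)=5.0000, V(4,1)=5.0000, V(4,2)=5.0000, V(4,3)=5.0000, V(4,4)=0.0000
  t=3,j=0: stock 91.6480 → up 136.5555 (V=5.0000), down 73.3184 (V=5.0000). Price 3.7594; hedge Δ=0.0000, bond B=3.7594.
  t=3,j=1: stock 170.6944 → up 254.3347 (V=5.0000), down 136.5555 (V=5.0000). Price 3.7594; hedge Δ=0.0000, bond B=3.7594.
  t=3,j=2: stock 317.9183 → up 473.6983 (V=5.0000), down 254.3347 (V=5.0000). Price 3.7594; hedge Δ=0.0000, bond B=3.7594.
  t=3,j=3: stock 592.1229 → up 882.2631 (V=0.0000), down 473.6983 (V=5.0000). Price 0.8717; hedge Δ=-0.0122, bond B=8.1181.
  t=2,j=0: stock 114.5600 → up 170.6944 (V=3.7594), down 91.6480 (V=3.7594). Price 2.8266; hedge Δ=0.0000, bond B=2.8266.
  t=2,j=1: stock 213.3680 → up 317.9183 (V=3.7594), down 170.6944 (V=3.7594). Price 2.8266; hedge Δ=0.0000, bond B=2.8266.
  t=2,j=2: stock 397.3979 → up 592.1229 (V=0.8717), down 317.9183 (V=3.7594). Price 1.1589; hedge Δ=-0.0105, bond B=5.3439.
  t=1,j=0: stock 143.2000 → up 213.3680 (V=2.8266), down 114.5600 (V=2.8266). Price 2.1253; hedge Δ=0.0000, bond B=2.1253.
  t=1,j=1: stock 266.7100 → up 397.3979 (V=1.1589), down 213.3680 (V=2.8266). Price 1.1621; hedge Δ=-0.0091, bond B=3.5791.
  t=0,j=0: stock 179.0000 → up 266.7100 (V=1.1621), down 143.2000 (V=2.1253). Price 1.0417; hedge Δ=-0.0078, bond B=2.4376.
Sanity check at the root: Δ(0,0)·S0 + B(0,0) reproduces V0 = 1.0417.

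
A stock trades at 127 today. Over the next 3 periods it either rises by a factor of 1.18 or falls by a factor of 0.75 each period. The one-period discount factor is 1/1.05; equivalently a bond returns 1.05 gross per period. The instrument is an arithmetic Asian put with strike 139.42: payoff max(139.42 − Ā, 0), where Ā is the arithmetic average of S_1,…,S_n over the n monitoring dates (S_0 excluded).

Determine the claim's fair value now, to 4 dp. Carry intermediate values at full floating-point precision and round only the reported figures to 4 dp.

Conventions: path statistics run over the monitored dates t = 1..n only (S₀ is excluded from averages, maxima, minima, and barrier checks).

Risk-neutral up-probability p* = (R−d)/(u−d) = (1.05−0.75)/(1.18−0.75) = 0.6977; the claim prices as the p*-weighted sum of path payoffs discounted by R^3.
Enumerate all 2^3 = 8 price paths (U = up ×1.18, D = down ×0.75); each path with k up-moves has probability p*^k·(1−p*)^(3−k).
DDD: Ā=73.4219, payoff=65.9981, prob=0.027633
UDD: Ā=115.5171, payoff=23.9029, prob=0.063768
DUD: Ā=97.3137, payoff=42.1063, prob=0.063768
UUD: Ā=153.1070, payoff=0.0000, prob=0.147157
DDU: Ā=83.6612, payoff=55.7587, prob=0.063768
UDU: Ā=131.6270, payoff=7.7930, prob=0.147157
DUU: Ā=113.4237, payoff=25.9963, prob=0.147157
UUU: Ā=178.4533, payoff=0.0000, prob=0.339593
Price = Σ prob·payoff / R^3 = 14.560927 / 1.157625 = 12.5783

price = 12.5783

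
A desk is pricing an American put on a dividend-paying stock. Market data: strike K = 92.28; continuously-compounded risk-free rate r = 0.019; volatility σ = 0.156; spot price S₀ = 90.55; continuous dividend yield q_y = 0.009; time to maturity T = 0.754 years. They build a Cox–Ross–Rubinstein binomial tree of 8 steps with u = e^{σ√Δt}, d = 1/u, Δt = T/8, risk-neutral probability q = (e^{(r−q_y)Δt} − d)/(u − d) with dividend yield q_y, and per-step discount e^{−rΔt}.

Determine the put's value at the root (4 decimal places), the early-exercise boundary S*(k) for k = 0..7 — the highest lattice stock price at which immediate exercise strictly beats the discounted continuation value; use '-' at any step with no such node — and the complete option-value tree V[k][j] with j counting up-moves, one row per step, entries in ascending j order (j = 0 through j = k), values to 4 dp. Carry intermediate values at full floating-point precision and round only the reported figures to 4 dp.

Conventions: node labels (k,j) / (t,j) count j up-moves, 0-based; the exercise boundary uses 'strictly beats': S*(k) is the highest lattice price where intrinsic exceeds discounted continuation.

price = 5.5596
boundary = - - - - 74.7638 78.4315 82.2791 86.3156
tree:
5.5596
7.7934 3.3268
10.5889 5.0020 1.6493
13.8873 7.3003 2.7020 0.5935
17.5162 10.2774 4.3240 1.0759 0.1092
21.0125 13.8485 6.7127 1.9305 0.2179 0.0000
24.3452 17.5162 10.0009 3.4205 0.4346 0.0000 0.0000
27.5221 21.0125 13.8485 5.9644 0.8671 0.0000 0.0000 0.0000
30.5504 24.3452 17.5162 10.0009 1.7300 0.0000 0.0000 0.0000 0.0000

Δt=0.09425  u=1.04906  d=0.95324  q=0.49787  discount=0.99821
step 8 (expiry): payoffs max(K−S,0) = 30.5504 24.3452 17.5162 10.0009 1.7300 0.0000 0.0000 0.0000 0.0000
step 7: (k=7,j=0): S=64.7579, K−S=27.5221, hold=27.4119 ⇒ V=27.5221 exercise | (k=7,j=1): S=71.2675, K−S=21.0125, hold=20.9078 ⇒ V=21.0125 exercise | (k=7,j=2): S=78.4315, K−S=13.8485, hold=13.7499 ⇒ V=13.8485 exercise | (k=7,j=3): S=86.3156, K−S=5.9644, hold=5.8725 ⇒ V=5.9644 exercise | (k=7,j=4): S=94.9922, K−S=0.0000, hold=0.8671 ⇒ V=0.8671 continue | (k=7,j=5): S=104.5410, K−S=0.0000, hold=0.0000 ⇒ V=0.0000 continue | (k=7,j=6): S=115.0496, K−S=0.0000, hold=0.0000 ⇒ V=0.0000 continue | (k=7,j=7): S=126.6146, K−S=0.0000, hold=0.0000 ⇒ V=0.0000 continue  boundary S*=86.3156
step 6: (k=6,j=0): S=67.9348, K−S=24.3452, hold=24.2377 ⇒ V=24.3452 exercise | (k=6,j=1): S=74.7638, K−S=17.5162, hold=17.4145 ⇒ V=17.5162 exercise | (k=6,j=2): S=82.2791, K−S=10.0009, hold=9.9055 ⇒ V=10.0009 exercise | (k=6,j=3): S=90.5500, K−S=1.7300, hold=3.4205 ⇒ V=3.4205 continue | (k=6,j=4): S=99.6523, K−S=0.0000, hold=0.4346 ⇒ V=0.4346 continue | (k=6,j=5): S=109.6695, K−S=0.0000, hold=0.0000 ⇒ V=0.0000 continue | (k=6,j=6): S=120.6937, K−S=0.0000, hold=0.0000 ⇒ V=0.0000 continue  boundary S*=82.2791
step 5: (k=5,j=0): S=71.2675, K−S=21.0125, hold=20.9078 ⇒ V=21.0125 exercise | (k=5,j=1): S=78.4315, K−S=13.8485, hold=13.7499 ⇒ V=13.8485 exercise | (k=5,j=2): S=86.3156, K−S=5.9644, hold=6.7127 ⇒ V=6.7127 continue | (k=5,j=3): S=94.9922, K−S=0.0000, hold=1.9305 ⇒ V=1.9305 continue | (k=5,j=4): S=104.5410, K−S=0.0000, hold=0.2179 ⇒ V=0.2179 continue | (k=5,j=5): S=115.0496, K−S=0.0000, hold=0.0000 ⇒ V=0.0000 continue  boundary S*=78.4315
step 4: (k=4,j=0): S=74.7638, K−S=17.5162, hold=17.4145 ⇒ V=17.5162 exercise | (k=4,j=1): S=82.2791, K−S=10.0009, hold=10.2774 ⇒ V=10.2774 continue | (k=4,j=2): S=90.5500, K−S=1.7300, hold=4.3240 ⇒ V=4.3240 continue | (k=4,j=3): S=99.6523, K−S=0.0000, hold=1.0759 ⇒ V=1.0759 continue | (k=4,j=4): S=109.6695, K−S=0.0000, hold=0.1092 ⇒ V=0.1092 continue  boundary S*=74.7638
step 3: (k=3,j=0): S=78.4315, K−S=13.8485, hold=13.8873 ⇒ V=13.8873 continue | (k=3,j=1): S=86.3156, K−S=5.9644, hold=7.3003 ⇒ V=7.3003 continue | (k=3,j=2): S=94.9922, K−S=0.0000, hold=2.7020 ⇒ V=2.7020 continue | (k=3,j=3): S=104.5410, K−S=0.0000, hold=0.5935 ⇒ V=0.5935 continue  boundary S*=-
step 2: (k=2,j=0): S=82.2791, K−S=10.0009, hold=10.5889 ⇒ V=10.5889 continue | (k=2,j=1): S=90.5500, K−S=1.7300, hold=5.0020 ⇒ V=5.0020 continue | (k=2,j=2): S=99.6523, K−S=0.0000, hold=1.6493 ⇒ V=1.6493 continue  boundary S*=-
step 1: (k=1,j=0): S=86.3156, K−S=5.9644, hold=7.7934 ⇒ V=7.7934 continue | (k=1,j=1): S=94.9922, K−S=0.0000, hold=3.3268 ⇒ V=3.3268 continue  boundary S*=-
step 0: (k=0,j=0): S=90.5500, K−S=1.7300, hold=5.5596 ⇒ V=5.5596 continue  boundary S*=-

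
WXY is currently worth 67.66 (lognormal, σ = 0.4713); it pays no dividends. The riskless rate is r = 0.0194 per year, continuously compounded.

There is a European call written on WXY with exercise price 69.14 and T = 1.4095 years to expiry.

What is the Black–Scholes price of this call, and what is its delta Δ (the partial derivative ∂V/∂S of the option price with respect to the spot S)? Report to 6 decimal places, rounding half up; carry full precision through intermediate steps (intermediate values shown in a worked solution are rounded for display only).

price = 15.059399
Δ = 0.614079

σ√T = 0.4713·√1.4095 = 0.559539
d₁ = (ln(S/K) + (r+σ²/2)T) / (σ√T) = (ln(67.66/69.14) + (0.0194+0.4713²/2)·1.4095) / 0.559539 = (-0.021638 + 0.183886) / 0.559539 = 0.289967
d₂ = d₁ − σ√T = 0.289967 − 0.559539 = -0.269572
e^{−rT} = 0.973026
N(d₁) = 0.614079,  N(d₂) = 0.393745
Call price V = S·N(d₁) − K·e^{−rT}·N(d₂) = 41.548602 − 26.489204 = 15.059399
Δ = N(d₁) = 0.614079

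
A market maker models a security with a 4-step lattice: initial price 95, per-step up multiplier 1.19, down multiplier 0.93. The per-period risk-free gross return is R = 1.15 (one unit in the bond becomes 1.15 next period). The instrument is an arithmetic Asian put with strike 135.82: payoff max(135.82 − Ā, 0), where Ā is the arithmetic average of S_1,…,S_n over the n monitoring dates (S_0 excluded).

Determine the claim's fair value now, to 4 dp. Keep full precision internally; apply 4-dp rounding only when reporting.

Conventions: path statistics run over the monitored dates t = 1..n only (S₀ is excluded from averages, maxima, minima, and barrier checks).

price = 3.8782

No-arbitrage gives p* = (R−d)/(u−d) = 0.8462: enumerate every path, weight its payoff by its p*-probability, and discount by R^4.
Enumerate all 2^4 = 16 price paths (U = up ×1.19, D = down ×0.93); each path with k up-moves has probability p*^k·(1−p*)^(4−k).
DDDD: Ā=79.4986, payoff=56.3214, prob=0.000560
UDDD: Ā=101.7240, payoff=34.0960, prob=0.003081
DUDD: Ā=95.5490, payoff=40.2710, prob=0.003081
UUDD: Ā=122.2616, payoff=13.5584, prob=0.016946
DDUD: Ā=89.8063, payoff=46.0137, prob=0.003081
UDUD: Ā=114.9134, payoff=20.9066, prob=0.016946
DUUD: Ā=108.7384, payoff=27.0816, prob=0.016946
UUUD: Ā=139.1384, payoff=0.0000, prob=0.093204
DDDU: Ā=84.4655, payoff=51.3545, prob=0.003081
UDDU: Ā=108.0795, payoff=27.7405, prob=0.016946
DUDU: Ā=101.9045, payoff=33.9155, prob=0.016946
UUDU: Ā=130.3939, payoff=5.4261, prob=0.093204
DDUU: Ā=96.1618, payoff=39.6582, prob=0.016946
UDUU: Ā=123.0457, payoff=12.7743, prob=0.093204
DUUU: Ā=116.8707, payoff=18.9493, prob=0.093204
UUUU: Ā=149.5442, payoff=0.0000, prob=0.512622
Price = Σ prob·payoff / R^4 = 6.783061 / 1.749006 = 3.8782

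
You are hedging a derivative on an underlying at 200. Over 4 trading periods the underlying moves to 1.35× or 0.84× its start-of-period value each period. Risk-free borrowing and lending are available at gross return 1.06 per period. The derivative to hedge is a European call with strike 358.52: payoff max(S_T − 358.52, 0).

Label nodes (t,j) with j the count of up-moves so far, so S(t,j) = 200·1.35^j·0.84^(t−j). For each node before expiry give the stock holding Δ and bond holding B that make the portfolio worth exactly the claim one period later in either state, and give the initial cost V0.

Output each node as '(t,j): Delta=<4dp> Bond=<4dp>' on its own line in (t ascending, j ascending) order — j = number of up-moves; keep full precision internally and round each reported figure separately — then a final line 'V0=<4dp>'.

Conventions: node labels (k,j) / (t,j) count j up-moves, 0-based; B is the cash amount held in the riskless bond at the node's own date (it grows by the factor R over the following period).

The replicating-portfolio and risk-neutral prices coincide; use p* = (1.06−0.84)/(1.35−0.84) = 0.4314 for the latter.
Expiry values: V(4,0)=0.0000, V(4,1)=0.0000, V(4,2)=0.0000, V(4,3)=54.8230, V(4,4)=305.7813
  t=3,j=0: stock 118.5408 → up 160.0301 (V=0.0000), down 99.5743 (V=0.0000). Price 0.0000; hedge Δ=0.0000, bond B=0.0000.
  t=3,j=1: stock 190.5120 → up 257.1912 (V=0.0000), down 160.0301 (V=0.0000). Price 0.0000; hedge Δ=0.0000, bond B=0.0000.
  t=3,j=2: stock 306.1800 → up 413.3430 (V=54.8230), down 257.1912 (V=0.0000). Price 22.3105; hedge Δ=0.3511, bond B=-85.1856.
  t=3,j=3: stock 492.0750 → up 664.3013 (V=305.7813), down 413.3430 (V=54.8230). Price 153.8486; hedge Δ=1.0000, bond B=-338.2264.
  t=2,j=0: stock 141.1200 → up 190.5120 (V=0.0000), down 118.5408 (V=0.0000). Price 0.0000; hedge Δ=0.0000, bond B=0.0000.
  t=2,j=1: stock 226.8000 → up 306.1800 (V=22.3105), down 190.5120 (V=0.0000). Price 9.0794; hedge Δ=0.1929, bond B=-34.6667.
  t=2,j=2: stock 364.5000 → up 492.0750 (V=153.8486), down 306.1800 (V=22.3105). Price 74.5778; hedge Δ=0.7076, bond B=-183.3400.
  t=1,j=0: stock 168.0000 → up 226.8000 (V=9.0794), down 141.1200 (V=0.0000). Price 3.6949; hedge Δ=0.1060, bond B=-14.1078.
  t=1,j=1: stock 270.0000 → up 364.5000 (V=74.5778), down 226.8000 (V=9.0794). Price 35.2204; hedge Δ=0.4757, bond B=-93.2078.
  t=0,j=0: stock 200.0000 → up 270.0000 (V=35.2204), down 168.0000 (V=3.6949). Price 16.3152; hedge Δ=0.3091, bond B=-45.4994.
As a check, the time-0 holding Δ(0,0)·S0 + B(0,0) comes to 16.3152 — exactly V0.

(0,0): Delta=0.3091 Bond=-45.4994
(1,0): Delta=0.1060 Bond=-14.1078
(1,1): Delta=0.4757 Bond=-93.2078
(2,0): Delta=0.0000 Bond=0.0000
(2,1): Delta=0.1929 Bond=-34.6667
(2,2): Delta=0.7076 Bond=-183.3400
(3,0): Delta=0.0000 Bond=0.0000
(3,1): Delta=0.0000 Bond=0.0000
(3,2): Delta=0.3511 Bond=-85.1856
(3,3): Delta=1.0000 Bond=-338.2264
V0=16.3152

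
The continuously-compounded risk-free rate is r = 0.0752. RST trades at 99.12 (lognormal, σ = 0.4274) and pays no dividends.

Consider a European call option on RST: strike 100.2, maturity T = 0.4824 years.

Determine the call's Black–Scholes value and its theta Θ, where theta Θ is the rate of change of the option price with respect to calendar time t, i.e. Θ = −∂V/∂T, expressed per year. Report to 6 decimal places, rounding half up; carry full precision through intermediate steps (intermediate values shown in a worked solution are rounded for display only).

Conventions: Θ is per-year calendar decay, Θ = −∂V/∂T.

price = 12.835521
Θ = -15.289334

σ√T = 0.4274·√0.4824 = 0.296851
d₁ = (ln(S/K) + (r+σ²/2)T) / (σ√T) = (ln(99.12/100.2) + (0.0752+0.4274²/2)·0.4824) / 0.296851 = (-0.010837 + 0.080337) / 0.296851 = 0.234123
d₂ = d₁ − σ√T = 0.234123 − 0.296851 = -0.062727
e^{−rT} = 0.964374
N(d₁) = 0.592555,  N(d₂) = 0.474992
Call price V = S·N(d₁) − K·e^{−rT}·N(d₂) = 58.734093 − 45.898572 = 12.835521
φ(d₁) = (1/√(2π))·e^{−d₁²/2} = 0.388157
Θ = −S·φ(d₁)·σ/(2√T) − r·K·e^{−rT}·N(d₂) = −11.837761 − 3.451573 = -15.289334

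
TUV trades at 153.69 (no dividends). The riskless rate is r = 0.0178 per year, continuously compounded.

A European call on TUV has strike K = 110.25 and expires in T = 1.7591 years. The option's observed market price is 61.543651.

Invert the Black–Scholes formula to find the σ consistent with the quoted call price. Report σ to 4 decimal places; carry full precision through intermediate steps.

At σ = 0.4921 the Black–Scholes value reproduces the quote:
σ√T = 0.4921·√1.7591 = 0.652677
d₁ = (ln(S/K) + (r+σ²/2)T) / (σ√T) = (ln(153.69/110.25) + (0.0178+0.4921²/2)·1.7591) / 0.652677 = (0.332187 + 0.244306) / 0.652677 = 0.883274
d₂ = d₁ − σ√T = 0.883274 − 0.652677 = 0.230596
e^{−rT} = 0.969173
N(d₁) = 0.811456,  N(d₂) = 0.591186
V = S·N(d₁) − K·e^{−rT}·N(d₂) = 124.712650 − 63.168999 = 61.543651 (the quoted price), and the Black–Scholes price is strictly increasing in σ, so σ is unique

sigma = 0.4921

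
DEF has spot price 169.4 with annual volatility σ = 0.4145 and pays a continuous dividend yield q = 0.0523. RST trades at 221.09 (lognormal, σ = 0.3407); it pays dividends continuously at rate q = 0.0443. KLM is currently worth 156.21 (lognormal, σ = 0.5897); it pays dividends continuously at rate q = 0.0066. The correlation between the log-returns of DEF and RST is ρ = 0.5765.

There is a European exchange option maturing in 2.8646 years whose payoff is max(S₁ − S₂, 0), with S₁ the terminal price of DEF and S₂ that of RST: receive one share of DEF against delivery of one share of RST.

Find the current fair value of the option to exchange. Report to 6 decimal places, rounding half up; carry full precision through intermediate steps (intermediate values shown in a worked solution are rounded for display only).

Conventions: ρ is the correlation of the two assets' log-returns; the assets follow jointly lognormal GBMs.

σ_eff = √(σ₁² + σ₂² − 2ρσ₁σ₂) = √(0.4145² + 0.3407² − 2·0.5765·0.4145·0.3407) = 0.353638
d₁ = (ln(S₁/S₂) + (q₂ − q₁ + σ_eff²/2)T) / (σ_eff√T) = (ln(169.4/221.09) + (0.0443 − 0.0523 + 0.062530)·2.8646) / 0.598537 = -0.183949
d₂ = d₁ − σ_eff√T = -0.183949 − 0.598537 = -0.782487
N(d₁) = 0.427027,  N(d₂) = 0.216964
V = S₁·e^{−q₁T}·N(d₁) − S₂·e^{−q₂T}·N(d₂) = 62.273446 − 42.251754 = 20.021693
Key observation: r never enters — measured in units of RST, the claim is a call on S₁/S₂ struck at 1, so only the dividend yields and σ_eff matter.

exchange price = 20.021693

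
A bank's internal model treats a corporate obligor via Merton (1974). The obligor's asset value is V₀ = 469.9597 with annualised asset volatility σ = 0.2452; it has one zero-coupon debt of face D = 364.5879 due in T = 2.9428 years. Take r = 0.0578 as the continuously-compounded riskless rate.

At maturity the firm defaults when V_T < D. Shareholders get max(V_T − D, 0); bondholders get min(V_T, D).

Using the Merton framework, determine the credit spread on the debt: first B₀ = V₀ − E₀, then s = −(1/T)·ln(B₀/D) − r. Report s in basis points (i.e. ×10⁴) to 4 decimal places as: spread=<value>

spread=146.0635

Work the structural quantities from V₀ = 469.9597 against face 364.5879:
d₁ = [ln(V₀/D) + (r + σ²/2)T] / (σ√T)
   = [ln(469.9597/364.5879) + (0.0578 + 0.5·0.2452²)·2.9428] / (0.2452·√2.9428)
   = [0.253879 + 0.258559] / 0.420631 = 1.218262
d₂ = d₁ − σ√T = 1.218262 − 0.420631 = 0.797631
N(d₁) = 0.888438,  N(d₂) = 0.787458,  e^(−rT) = 0.843586
E₀ = V₀·N(d₁) − D·e^(−rT)·N(d₂)
   = 469.9597·0.888438 − 364.5879·0.843586·0.787458 = 175.338554
B₀ = V₀ − E₀ = 469.9597 − 175.338554 = 294.621146
spread = −(1/T)·ln(B₀/D) − r = −(1/2.9428)·ln(294.621146/364.5879) − 0.0578 = 0.01460635
in basis points: 0.01460635 × 10⁴ = 146.0635 bp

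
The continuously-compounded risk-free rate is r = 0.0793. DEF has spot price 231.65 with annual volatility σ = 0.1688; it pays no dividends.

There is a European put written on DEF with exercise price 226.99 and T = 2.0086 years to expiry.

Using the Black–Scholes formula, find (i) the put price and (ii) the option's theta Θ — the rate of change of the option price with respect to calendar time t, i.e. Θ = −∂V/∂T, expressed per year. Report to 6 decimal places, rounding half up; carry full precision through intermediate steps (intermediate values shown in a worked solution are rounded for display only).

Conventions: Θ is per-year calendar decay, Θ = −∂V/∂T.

price = 6.608710
Θ = 0.283740

σ√T = 0.1688·√2.0086 = 0.239232
d₁ = (ln(S/K) + (r+σ²/2)T) / (σ√T) = (ln(231.65/226.99) + (0.0793+0.1688²/2)·2.0086) / 0.239232 = (0.020322 + 0.187898) / 0.239232 = 0.870367
d₂ = d₁ − σ√T = 0.870367 − 0.239232 = 0.631135
e^{−rT} = 0.852756
N(−d₁) = 0.192050,  N(−d₂) = 0.263976
Put price V = K·e^{−rT}·N(−d₂) − S·N(−d₁) = 51.097078 − 44.488368 = 6.608710
φ(d₁) = (1/√(2π))·e^{−d₁²/2} = 0.273157
Θ = −S·φ(d₁)·σ/(2√T) + r·K·e^{−rT}·N(−d₂) = −3.768258 + 4.051998 = 0.283740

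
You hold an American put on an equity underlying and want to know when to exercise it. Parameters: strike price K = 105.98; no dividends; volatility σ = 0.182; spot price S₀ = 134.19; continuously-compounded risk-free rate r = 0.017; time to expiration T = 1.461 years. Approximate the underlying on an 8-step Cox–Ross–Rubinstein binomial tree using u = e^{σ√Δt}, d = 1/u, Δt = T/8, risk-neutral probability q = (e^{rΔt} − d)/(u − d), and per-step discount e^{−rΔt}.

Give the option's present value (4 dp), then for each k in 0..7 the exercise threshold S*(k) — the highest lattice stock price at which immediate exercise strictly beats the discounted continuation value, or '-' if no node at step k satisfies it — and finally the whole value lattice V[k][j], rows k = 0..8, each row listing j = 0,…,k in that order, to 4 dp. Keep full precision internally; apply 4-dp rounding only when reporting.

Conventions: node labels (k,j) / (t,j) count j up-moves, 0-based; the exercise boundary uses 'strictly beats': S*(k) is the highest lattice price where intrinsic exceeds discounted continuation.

price = 1.6291
boundary = - - - - - - 84.1494 90.9556
tree:
1.6291
2.6917 0.5788
4.3585 1.0453 0.1168
6.8853 1.8642 0.2347 0.0000
10.5495 3.2716 0.4713 0.0000 0.0000
15.5532 5.6220 0.9465 0.0000 0.0000 0.0000
21.8306 9.3860 1.9010 0.0000 0.0000 0.0000 0.0000
28.1274 15.0244 3.8179 0.0000 0.0000 0.0000 0.0000 0.0000
33.9531 21.8306 7.6678 0.0000 0.0000 0.0000 0.0000 0.0000 0.0000

Δt=0.18263  u=1.08088  d=0.92517  q=0.50053  discount=0.99690
step 8 (expiry): payoffs max(K−S,0) = 33.9531 21.8306 7.6678 0.0000 0.0000 0.0000 0.0000 0.0000 0.0000
step 7: (k=7,j=0): S=77.8526, K−S=28.1274, hold=27.7989 ⇒ V=28.1274 exercise | (k=7,j=1): S=90.9556, K−S=15.0244, hold=14.6959 ⇒ V=15.0244 exercise | (k=7,j=2): S=106.2639, K−S=0.0000, hold=3.8179 ⇒ V=3.8179 continue | (k=7,j=3): S=124.1487, K−S=0.0000, hold=0.0000 ⇒ V=0.0000 continue | (k=7,j=4): S=145.0435, K−S=0.0000, hold=0.0000 ⇒ V=0.0000 continue | (k=7,j=5): S=169.4551, K−S=0.0000, hold=0.0000 ⇒ V=0.0000 continue | (k=7,j=6): S=197.9752, K−S=0.0000, hold=0.0000 ⇒ V=0.0000 continue | (k=7,j=7): S=231.2955, K−S=0.0000, hold=0.0000 ⇒ V=0.0000 continue  boundary S*=90.9556
step 6: (k=6,j=0): S=84.1494, K−S=21.8306, hold=21.5020 ⇒ V=21.8306 exercise | (k=6,j=1): S=98.3122, K−S=7.6678, hold=9.3860 ⇒ V=9.3860 continue | (k=6,j=2): S=114.8587, K−S=0.0000, hold=1.9010 ⇒ V=1.9010 continue | (k=6,j=3): S=134.1900, K−S=0.0000, hold=0.0000 ⇒ V=0.0000 continue | (k=6,j=4): S=156.7749, K−S=0.0000, hold=0.0000 ⇒ V=0.0000 continue | (k=6,j=5): S=183.1609, K−S=0.0000, hold=0.0000 ⇒ V=0.0000 continue | (k=6,j=6): S=213.9878, K−S=0.0000, hold=0.0000 ⇒ V=0.0000 continue  boundary S*=84.1494
step 5: (k=5,j=0): S=90.9556, K−S=15.0244, hold=15.5532 ⇒ V=15.5532 continue | (k=5,j=1): S=106.2639, K−S=0.0000, hold=5.6220 ⇒ V=5.6220 continue | (k=5,j=2): S=124.1487, K−S=0.0000, hold=0.9465 ⇒ V=0.9465 continue | (k=5,j=3): S=145.0435, K−S=0.0000, hold=0.0000 ⇒ V=0.0000 continue | (k=5,j=4): S=169.4551, K−S=0.0000, hold=0.0000 ⇒ V=0.0000 continue | (k=5,j=5): S=197.9752, K−S=0.0000, hold=0.0000 ⇒ V=0.0000 continue  boundary S*=-
step 4: (k=4,j=0): S=98.3122, K−S=7.6678, hold=10.5495 ⇒ V=10.5495 continue | (k=4,j=1): S=114.8587, K−S=0.0000, hold=3.2716 ⇒ V=3.2716 continue | (k=4,j=2): S=134.1900, K−S=0.0000, hold=0.4713 ⇒ V=0.4713 continue | (k=4,j=3): S=156.7749, K−S=0.0000, hold=0.0000 ⇒ V=0.0000 continue | (k=4,j=4): S=183.1609, K−S=0.0000, hold=0.0000 ⇒ V=0.0000 continue  boundary S*=-
step 3: (k=3,j=0): S=106.2639, K−S=0.0000, hold=6.8853 ⇒ V=6.8853 continue | (k=3,j=1): S=124.1487, K−S=0.0000, hold=1.8642 ⇒ V=1.8642 continue | (k=3,j=2): S=145.0435, K−S=0.0000, hold=0.2347 ⇒ V=0.2347 continue | (k=3,j=3): S=169.4551, K−S=0.0000, hold=0.0000 ⇒ V=0.0000 continue  boundary S*=-
step 2: (k=2,j=0): S=114.8587, K−S=0.0000, hold=4.3585 ⇒ V=4.3585 continue | (k=2,j=1): S=134.1900, K−S=0.0000, hold=1.0453 ⇒ V=1.0453 continue | (k=2,j=2): S=156.7749, K−S=0.0000, hold=0.1168 ⇒ V=0.1168 continue  boundary S*=-
step 1: (k=1,j=0): S=124.1487, K−S=0.0000, hold=2.6917 ⇒ V=2.6917 continue | (k=1,j=1): S=145.0435, K−S=0.0000, hold=0.5788 ⇒ V=0.5788 continue  boundary S*=-
step 0: (k=0,j=0): S=134.1900, K−S=0.0000, hold=1.6291 ⇒ V=1.6291 continue  boundary S*=-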